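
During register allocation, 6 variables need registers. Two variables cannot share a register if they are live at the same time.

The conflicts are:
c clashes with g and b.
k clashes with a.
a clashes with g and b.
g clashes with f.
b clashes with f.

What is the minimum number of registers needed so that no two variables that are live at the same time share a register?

g and f conflict, so at least 2 registers are needed.
2 registers suffice: c=2, k=1, a=2, g=1, b=1, f=2. Each listed conflict is separated.

2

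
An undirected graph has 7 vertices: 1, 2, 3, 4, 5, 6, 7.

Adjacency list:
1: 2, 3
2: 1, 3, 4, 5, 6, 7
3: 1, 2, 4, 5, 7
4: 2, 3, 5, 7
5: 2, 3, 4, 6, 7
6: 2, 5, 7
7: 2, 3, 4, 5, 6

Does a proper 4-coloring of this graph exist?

No

2, 3, 4, 5, 7 are mutually adjacent (a clique of size 5), so at least 5 colors are needed.
So 4 colors are not enough.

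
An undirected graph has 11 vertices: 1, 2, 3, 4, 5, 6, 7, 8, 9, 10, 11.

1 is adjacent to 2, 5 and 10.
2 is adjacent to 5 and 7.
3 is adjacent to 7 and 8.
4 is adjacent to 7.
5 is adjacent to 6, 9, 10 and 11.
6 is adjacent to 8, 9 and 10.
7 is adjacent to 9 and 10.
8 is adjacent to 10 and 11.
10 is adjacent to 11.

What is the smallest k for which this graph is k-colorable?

5, 6, 9 form a triangle, so at least 3 colors are needed.
3 colors suffice: color red → {2, 3, 4, 9, 10}; color blue → {5, 7, 8}; color green → {1, 6, 11}. Every edge joins two different colors.

3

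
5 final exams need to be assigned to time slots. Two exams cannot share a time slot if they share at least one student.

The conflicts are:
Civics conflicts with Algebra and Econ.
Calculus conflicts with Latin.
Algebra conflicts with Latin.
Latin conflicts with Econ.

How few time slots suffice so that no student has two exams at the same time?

Calculus and Latin conflict, so at least 2 time slots are needed.
2 time slots suffice: time slot 1 → {Civics, Latin}; time slot 2 → {Calculus, Algebra, Econ}. Each listed conflict is separated.

2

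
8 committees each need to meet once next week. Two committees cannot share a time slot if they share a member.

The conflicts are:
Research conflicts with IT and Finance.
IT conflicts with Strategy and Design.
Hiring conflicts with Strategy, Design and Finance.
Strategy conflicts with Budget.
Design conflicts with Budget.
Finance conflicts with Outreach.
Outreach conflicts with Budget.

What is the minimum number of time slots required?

3

The cycle Research-IT-Design-Hiring-Finance-Research has odd length 5, so it cannot be 2-colored; at least 3 time slots are needed.
3 time slots suffice: Research=3, IT=2, Hiring=2, Strategy=1, Design=1, Finance=1, Outreach=3, Budget=2. Each listed conflict is separated.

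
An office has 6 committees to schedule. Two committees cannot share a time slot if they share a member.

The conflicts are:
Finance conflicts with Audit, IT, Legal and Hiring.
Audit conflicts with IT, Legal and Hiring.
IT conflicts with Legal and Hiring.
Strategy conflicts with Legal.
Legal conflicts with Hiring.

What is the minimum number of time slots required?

Finance, Audit, IT, Legal, Hiring pairwise conflict, so at least 5 time slots are needed.
5 time slots suffice: time slot 1 → {Legal}; time slot 2 → {Strategy, Hiring}; time slot 3 → {Finance}; time slot 4 → {IT}; time slot 5 → {Audit}. Each listed conflict is separated.

5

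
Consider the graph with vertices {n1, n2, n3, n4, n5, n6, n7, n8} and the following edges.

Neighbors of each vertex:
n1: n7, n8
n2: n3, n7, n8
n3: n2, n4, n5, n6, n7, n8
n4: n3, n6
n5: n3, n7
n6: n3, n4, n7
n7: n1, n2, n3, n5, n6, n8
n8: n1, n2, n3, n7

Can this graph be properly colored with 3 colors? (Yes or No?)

No

n2, n3, n7, n8 are mutually adjacent (a clique of size 4), so at least 4 colors are needed.
So 3 colors are not enough.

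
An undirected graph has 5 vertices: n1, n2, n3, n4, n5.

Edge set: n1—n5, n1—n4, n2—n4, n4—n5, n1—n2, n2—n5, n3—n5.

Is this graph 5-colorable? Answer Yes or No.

Yes

The chromatic number is 4. n1, n2, n4, n5 are mutually adjacent (a clique of size 4), so at least 4 colors are needed.
4 colors suffice: color 1 → {n5}; color 2 → {n2, n3}; color 3 → {n4}; color 4 → {n1}.
Since 5 ≥ 4, a proper 5-coloring certainly exists.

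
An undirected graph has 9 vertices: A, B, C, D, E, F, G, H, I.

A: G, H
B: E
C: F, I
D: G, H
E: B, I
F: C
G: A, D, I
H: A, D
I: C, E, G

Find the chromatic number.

2

E and I are adjacent, so at least 2 colors are needed.
A valid assignment using 2 colors: A=1, B=1, C=2, D=1, E=2, F=1, G=2, H=2, I=1. Each edge has distinct colors on its endpoints.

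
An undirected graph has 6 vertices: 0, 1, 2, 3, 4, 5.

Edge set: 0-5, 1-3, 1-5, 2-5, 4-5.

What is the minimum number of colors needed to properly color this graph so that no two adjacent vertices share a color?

2

4 and 5 are adjacent, so at least 2 colors are needed.
2 colors suffice: 0=blue, 1=blue, 2=blue, 3=red, 4=blue, 5=red. Every edge joins two different colors.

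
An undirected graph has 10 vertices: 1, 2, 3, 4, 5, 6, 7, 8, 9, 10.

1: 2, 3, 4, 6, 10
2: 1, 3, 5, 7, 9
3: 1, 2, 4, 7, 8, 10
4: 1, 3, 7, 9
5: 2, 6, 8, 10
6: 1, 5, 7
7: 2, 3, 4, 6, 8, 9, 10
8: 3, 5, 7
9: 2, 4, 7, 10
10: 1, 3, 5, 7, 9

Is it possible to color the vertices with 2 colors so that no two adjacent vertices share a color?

2, 7, 9 form a triangle, so at least 3 colors are needed.
So 2 colors are not enough.

No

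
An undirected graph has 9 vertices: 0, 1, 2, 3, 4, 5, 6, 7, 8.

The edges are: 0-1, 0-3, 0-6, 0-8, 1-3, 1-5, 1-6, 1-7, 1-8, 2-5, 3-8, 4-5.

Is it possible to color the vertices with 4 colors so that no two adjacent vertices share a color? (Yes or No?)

The chromatic number is 4. 0, 1, 3, 8 form a clique, so at least 4 colors are needed.
4 colors suffice: color a → {1, 2, 4}; color b → {0, 5, 7}; color c → {3, 6}; color d → {8}.
That is already a proper 4-coloring.

Yes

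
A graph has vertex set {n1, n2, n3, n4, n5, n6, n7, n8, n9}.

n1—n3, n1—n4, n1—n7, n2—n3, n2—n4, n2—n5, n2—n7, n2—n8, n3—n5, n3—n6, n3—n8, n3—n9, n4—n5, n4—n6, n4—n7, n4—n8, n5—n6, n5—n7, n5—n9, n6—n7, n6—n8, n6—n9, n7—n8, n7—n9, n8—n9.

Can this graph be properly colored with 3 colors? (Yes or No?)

No

n3, n6, n8, n9 form a clique, so at least 4 colors are needed.
So 3 colors are not enough.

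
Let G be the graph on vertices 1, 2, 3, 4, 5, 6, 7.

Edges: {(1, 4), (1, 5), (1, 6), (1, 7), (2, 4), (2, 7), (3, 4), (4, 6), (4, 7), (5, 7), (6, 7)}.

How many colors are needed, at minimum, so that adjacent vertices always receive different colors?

4

1, 4, 6, 7 form a clique, so at least 4 colors are needed.
4 colors suffice: color a → {4, 5}; color b → {3, 7}; color c → {1, 2}; color d → {6}. Every edge joins two different colors.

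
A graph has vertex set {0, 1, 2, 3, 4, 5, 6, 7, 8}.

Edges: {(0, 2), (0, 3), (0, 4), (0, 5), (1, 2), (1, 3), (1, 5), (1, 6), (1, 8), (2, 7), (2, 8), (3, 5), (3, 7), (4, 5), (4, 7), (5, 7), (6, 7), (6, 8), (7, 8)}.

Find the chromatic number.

1, 3, 5 are pairwise adjacent, so at least 3 colors are needed.
3 colors suffice: color red → {0, 1, 7}; color blue → {5, 8}; color green → {2, 3, 4, 6}. Each edge has distinct colors on its endpoints.

3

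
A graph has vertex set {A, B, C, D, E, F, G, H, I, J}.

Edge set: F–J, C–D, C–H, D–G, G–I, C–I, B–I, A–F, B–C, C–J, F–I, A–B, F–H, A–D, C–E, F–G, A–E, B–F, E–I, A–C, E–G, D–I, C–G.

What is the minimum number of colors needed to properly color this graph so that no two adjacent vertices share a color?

4

C, D, G, I form a clique, so at least 4 colors are needed.
4 colors suffice: color 1 → {C, F}; color 2 → {A, H, I, J}; color 3 → {B, G}; color 4 → {D, E}. Every edge joins two different colors.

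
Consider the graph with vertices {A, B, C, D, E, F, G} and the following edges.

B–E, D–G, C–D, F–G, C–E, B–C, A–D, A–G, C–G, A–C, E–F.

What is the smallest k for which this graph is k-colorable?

A, C, D, G form a clique, so at least 4 colors are needed.
One proper 4-coloring: A=3, B=3, C=1, D=4, E=2, F=1, G=2. Every edge joins two different colors.

4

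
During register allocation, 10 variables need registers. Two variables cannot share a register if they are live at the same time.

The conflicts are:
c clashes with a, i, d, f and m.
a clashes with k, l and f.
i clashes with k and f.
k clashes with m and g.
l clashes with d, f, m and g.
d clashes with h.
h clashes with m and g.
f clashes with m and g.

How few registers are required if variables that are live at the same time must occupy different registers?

c, i, f all conflict with each other, so at least 3 registers are needed.
3 registers suffice: register 1 → {k, d, f}; register 2 → {a, i, m, g}; register 3 → {c, l, h}. No two conflicting variables share a register.

3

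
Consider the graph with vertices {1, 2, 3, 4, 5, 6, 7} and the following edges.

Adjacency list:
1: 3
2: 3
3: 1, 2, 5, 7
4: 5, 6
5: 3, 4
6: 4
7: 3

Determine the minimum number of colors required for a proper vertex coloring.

3 and 7 are adjacent, so at least 2 colors are needed.
2 colors suffice: color red → {3, 4}; color blue → {1, 2, 5, 6, 7}. Every edge joins two different colors.

2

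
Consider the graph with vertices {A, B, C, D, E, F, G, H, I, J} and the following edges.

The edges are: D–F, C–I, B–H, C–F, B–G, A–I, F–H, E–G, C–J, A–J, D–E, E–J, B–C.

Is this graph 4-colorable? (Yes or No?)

The chromatic number is 3. The cycle J-E-D-F-C-J has odd length 5, so it cannot be 2-colored; at least 3 colors are needed.
One proper 3-coloring: A=1, B=2, C=1, D=3, E=1, F=2, G=3, H=1, I=2, J=2.
Since 4 ≥ 3, a proper 4-coloring certainly exists.

Yes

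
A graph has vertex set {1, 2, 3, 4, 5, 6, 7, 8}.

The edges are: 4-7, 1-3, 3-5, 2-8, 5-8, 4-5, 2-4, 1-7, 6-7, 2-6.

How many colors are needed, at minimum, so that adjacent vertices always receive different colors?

3

The cycle 5-3-1-7-4-5 has odd length 5, so it cannot be 2-colored; at least 3 colors are needed.
3 colors suffice: color a → {2, 5, 7}; color b → {1, 4, 6, 8}; color c → {3}. Each edge has distinct colors on its endpoints.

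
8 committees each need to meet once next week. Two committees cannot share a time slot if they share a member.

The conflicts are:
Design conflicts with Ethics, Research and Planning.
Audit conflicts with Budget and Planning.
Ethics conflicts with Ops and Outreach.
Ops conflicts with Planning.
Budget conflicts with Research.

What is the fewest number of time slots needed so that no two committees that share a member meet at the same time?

3

The cycle Planning-Design-Research-Budget-Audit-Planning has odd length 5, so it cannot be 2-colored; at least 3 time slots are needed.
3 time slots suffice: Design=1, Audit=1, Ethics=2, Ops=1, Outreach=1, Budget=3, Research=2, Planning=2. Each listed conflict is separated.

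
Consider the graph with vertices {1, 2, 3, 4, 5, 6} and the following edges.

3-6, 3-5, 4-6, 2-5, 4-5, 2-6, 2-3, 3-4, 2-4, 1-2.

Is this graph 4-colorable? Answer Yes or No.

The chromatic number is 4. 2, 3, 4, 5 are pairwise adjacent (a clique of size 4), so at least 4 colors are needed.
A valid assignment using 4 colors: 1=blue, 2=red, 3=blue, 4=green, 5=yellow, 6=yellow.
That is already a proper 4-coloring.

Yes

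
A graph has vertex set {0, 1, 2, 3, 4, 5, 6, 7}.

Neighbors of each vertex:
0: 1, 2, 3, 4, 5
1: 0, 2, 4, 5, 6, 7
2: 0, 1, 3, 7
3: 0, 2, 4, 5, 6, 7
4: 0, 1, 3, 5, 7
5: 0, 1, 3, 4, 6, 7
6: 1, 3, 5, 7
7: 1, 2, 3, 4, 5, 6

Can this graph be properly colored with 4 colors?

Yes

The chromatic number is 4. 0, 1, 4, 5 are pairwise adjacent (a clique of size 4), so at least 4 colors are needed.
One proper 4-coloring: 0=green, 1=blue, 2=red, 3=blue, 4=yellow, 5=red, 6=yellow, 7=green.
That is already a proper 4-coloring.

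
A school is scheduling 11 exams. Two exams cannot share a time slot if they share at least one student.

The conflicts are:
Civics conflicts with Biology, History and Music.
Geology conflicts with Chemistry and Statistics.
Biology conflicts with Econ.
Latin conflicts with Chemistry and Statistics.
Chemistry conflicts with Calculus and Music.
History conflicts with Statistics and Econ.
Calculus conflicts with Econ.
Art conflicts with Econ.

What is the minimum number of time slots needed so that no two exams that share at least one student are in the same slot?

Chemistry and Calculus conflict, so at least 2 time slots are needed.
2 time slots suffice: Civics=1, Geology=2, Biology=2, Latin=2, Chemistry=1, History=2, Calculus=2, Statistics=1, Art=2, Econ=1, Music=2. Each listed conflict is separated.

2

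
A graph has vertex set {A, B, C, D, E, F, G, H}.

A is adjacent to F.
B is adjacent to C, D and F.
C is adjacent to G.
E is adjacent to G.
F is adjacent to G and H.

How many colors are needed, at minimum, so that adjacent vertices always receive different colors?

F and G are adjacent, so at least 2 colors are needed.
2 colors suffice: color 1 → {C, D, E, F}; color 2 → {A, B, G, H}. No two adjacent vertices share a color.

2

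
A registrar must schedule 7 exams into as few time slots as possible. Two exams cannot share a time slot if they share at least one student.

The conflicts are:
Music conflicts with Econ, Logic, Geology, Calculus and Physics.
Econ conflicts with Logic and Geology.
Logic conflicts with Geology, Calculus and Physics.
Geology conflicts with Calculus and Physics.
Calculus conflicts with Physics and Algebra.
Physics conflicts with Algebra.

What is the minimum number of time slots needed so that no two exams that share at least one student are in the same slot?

5

Music, Logic, Geology, Calculus, Physics all conflict with each other, so at least 5 time slots are needed.
5 time slots suffice: time slot 1 → {Econ, Physics}; time slot 2 → {Music, Algebra}; time slot 3 → {Calculus}; time slot 4 → {Logic}; time slot 5 → {Geology}. No two conflicting exams share a time slot.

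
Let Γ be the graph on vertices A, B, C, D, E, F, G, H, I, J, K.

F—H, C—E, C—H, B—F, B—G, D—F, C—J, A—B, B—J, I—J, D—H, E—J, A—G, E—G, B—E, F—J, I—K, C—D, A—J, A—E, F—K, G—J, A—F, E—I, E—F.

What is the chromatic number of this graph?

5

A, B, E, G, J form a clique, so at least 5 colors are needed.
5 colors suffice: color red → {H, J, K}; color blue → {D, E}; color green → {C, F, G, I}; color yellow → {B}; color purple → {A}. Every edge joins two different colors.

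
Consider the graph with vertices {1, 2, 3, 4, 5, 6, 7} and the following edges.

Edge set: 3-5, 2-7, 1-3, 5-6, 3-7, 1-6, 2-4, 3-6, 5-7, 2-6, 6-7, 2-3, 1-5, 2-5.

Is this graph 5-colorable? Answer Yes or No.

Yes

The chromatic number is 5. 2, 3, 5, 6, 7 form a clique, so at least 5 colors are needed.
5 colors suffice: color a → {4, 5}; color b → {3}; color c → {6}; color d → {1, 2}; color e → {7}.
That is already a proper 5-coloring.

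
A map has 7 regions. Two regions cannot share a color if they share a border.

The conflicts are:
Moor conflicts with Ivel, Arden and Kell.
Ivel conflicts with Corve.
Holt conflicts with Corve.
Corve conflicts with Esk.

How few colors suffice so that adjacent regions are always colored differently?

Moor and Kell conflict, so at least 2 colors are needed.
A valid assignment using 2 colors: Moor=1, Ivel=2, Holt=2, Arden=2, Corve=1, Kell=2, Esk=2. Every pair that conflicts lands in different colors.

2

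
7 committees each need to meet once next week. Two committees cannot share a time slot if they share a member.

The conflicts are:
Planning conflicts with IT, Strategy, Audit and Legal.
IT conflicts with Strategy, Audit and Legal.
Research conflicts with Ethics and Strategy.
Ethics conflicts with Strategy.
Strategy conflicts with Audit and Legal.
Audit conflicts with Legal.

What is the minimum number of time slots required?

5

Planning, IT, Strategy, Audit, Legal are mutually in conflict, so at least 5 time slots are needed.
5 time slots suffice: time slot 1 → {Strategy}; time slot 2 → {Planning, Ethics}; time slot 3 → {IT, Research}; time slot 4 → {Audit}; time slot 5 → {Legal}. Every pair that conflicts lands in different time slots.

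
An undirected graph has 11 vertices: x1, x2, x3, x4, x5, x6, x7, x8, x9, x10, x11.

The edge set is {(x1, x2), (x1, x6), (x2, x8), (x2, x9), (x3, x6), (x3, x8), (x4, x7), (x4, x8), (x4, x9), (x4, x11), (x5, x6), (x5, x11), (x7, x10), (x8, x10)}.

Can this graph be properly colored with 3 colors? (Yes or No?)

The chromatic number is 3. The cycle x3-x6-x1-x2-x8-x3 has odd length 5, so it cannot be 2-colored; at least 3 colors are needed.
One proper 3-coloring: x1=3, x2=2, x3=2, x4=2, x5=2, x6=1, x7=1, x8=1, x9=1, x10=2, x11=1.
That is already a proper 3-coloring.

Yes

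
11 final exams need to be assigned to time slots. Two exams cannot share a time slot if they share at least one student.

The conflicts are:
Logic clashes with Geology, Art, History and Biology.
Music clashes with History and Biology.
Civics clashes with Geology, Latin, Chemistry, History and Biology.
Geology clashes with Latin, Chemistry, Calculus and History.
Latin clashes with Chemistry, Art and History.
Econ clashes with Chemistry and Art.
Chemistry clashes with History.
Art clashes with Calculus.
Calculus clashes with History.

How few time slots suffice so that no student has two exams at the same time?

Civics, Geology, Latin, Chemistry, History pairwise conflict, so at least 5 time slots are needed.
A valid assignment using 5 time slots: Logic=3, Music=2, Civics=3, Geology=2, Latin=4, Econ=2, Chemistry=5, Art=1, Calculus=3, History=1, Biology=1. Every pair that conflicts lands in different time slots.

5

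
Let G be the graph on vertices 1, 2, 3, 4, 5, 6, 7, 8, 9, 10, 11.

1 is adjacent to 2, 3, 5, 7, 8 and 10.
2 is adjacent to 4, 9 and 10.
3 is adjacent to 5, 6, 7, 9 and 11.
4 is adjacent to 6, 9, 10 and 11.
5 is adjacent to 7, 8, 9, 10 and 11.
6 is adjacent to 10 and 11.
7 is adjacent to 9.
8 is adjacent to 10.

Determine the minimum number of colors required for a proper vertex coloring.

4

3, 5, 7, 9 form a clique, so at least 4 colors are needed.
4 colors suffice: 1=c, 2=d, 3=b, 4=a, 5=a, 6=d, 7=d, 8=d, 9=c, 10=b, 11=c. Each edge has distinct colors on its endpoints.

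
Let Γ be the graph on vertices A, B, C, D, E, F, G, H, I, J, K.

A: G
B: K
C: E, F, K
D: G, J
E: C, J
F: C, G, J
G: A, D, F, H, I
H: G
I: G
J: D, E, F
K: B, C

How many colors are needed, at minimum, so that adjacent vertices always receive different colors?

F and J are adjacent, so at least 2 colors are needed.
2 colors suffice: color 1 → {B, C, G, J}; color 2 → {A, D, E, F, H, I, K}. Every edge joins two different colors.

2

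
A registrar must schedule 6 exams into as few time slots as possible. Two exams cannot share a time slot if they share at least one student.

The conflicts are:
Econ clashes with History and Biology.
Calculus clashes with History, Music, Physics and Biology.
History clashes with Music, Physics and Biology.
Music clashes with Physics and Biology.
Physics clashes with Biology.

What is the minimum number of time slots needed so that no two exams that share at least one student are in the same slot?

Calculus, History, Music, Physics, Biology all conflict with each other, so at least 5 time slots are needed.
5 time slots suffice: Econ=3, Calculus=4, History=1, Music=3, Physics=5, Biology=2. No two conflicting exams share a time slot.

5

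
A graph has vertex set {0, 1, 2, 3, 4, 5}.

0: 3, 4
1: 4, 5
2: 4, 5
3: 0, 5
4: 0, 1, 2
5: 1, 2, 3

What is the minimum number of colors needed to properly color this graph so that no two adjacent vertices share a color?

3

The cycle 3-0-4-1-5-3 has odd length 5, so it cannot be 2-colored; at least 3 colors are needed.
3 colors suffice: 0=blue, 1=blue, 2=blue, 3=green, 4=red, 5=red. Every edge joins two different colors.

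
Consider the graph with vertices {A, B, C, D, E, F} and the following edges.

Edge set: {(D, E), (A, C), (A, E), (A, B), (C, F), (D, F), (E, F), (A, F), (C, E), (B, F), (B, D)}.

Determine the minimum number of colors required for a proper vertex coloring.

4

A, C, E, F are pairwise adjacent (a clique of size 4), so at least 4 colors are needed.
One proper 4-coloring: A=3, B=2, C=4, D=3, E=2, F=1. Every edge joins two different colors.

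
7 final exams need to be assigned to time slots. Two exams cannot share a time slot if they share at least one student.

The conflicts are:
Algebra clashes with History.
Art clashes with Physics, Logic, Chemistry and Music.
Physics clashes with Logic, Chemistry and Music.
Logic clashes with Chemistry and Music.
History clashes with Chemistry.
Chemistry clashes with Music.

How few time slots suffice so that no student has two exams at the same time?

Art, Physics, Logic, Chemistry, Music all conflict with each other, so at least 5 time slots are needed.
A valid assignment using 5 time slots: Algebra=1, Art=2, Physics=4, Logic=3, History=2, Chemistry=1, Music=5. No two conflicting exams share a time slot.

5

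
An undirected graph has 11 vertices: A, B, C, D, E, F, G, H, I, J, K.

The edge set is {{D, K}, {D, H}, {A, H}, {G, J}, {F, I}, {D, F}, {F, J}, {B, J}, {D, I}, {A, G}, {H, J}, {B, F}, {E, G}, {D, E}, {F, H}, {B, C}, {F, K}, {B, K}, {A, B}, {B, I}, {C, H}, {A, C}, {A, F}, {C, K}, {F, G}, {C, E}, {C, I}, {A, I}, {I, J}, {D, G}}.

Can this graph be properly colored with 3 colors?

No

B, F, I, J are mutually adjacent (a clique of size 4), so at least 4 colors are needed.
So 3 colors are not enough.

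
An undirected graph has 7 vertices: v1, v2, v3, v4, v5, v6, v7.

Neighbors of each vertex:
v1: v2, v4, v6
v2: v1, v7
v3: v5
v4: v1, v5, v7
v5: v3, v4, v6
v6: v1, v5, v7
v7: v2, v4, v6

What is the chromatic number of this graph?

2

v1 and v4 are adjacent, so at least 2 colors are needed.
2 colors suffice: color 1 → {v1, v5, v7}; color 2 → {v2, v3, v4, v6}. No two adjacent vertices share a color.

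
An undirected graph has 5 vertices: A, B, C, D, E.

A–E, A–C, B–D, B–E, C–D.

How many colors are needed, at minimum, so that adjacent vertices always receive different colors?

The cycle D-B-E-A-C-D has odd length 5, so it cannot be 2-colored; at least 3 colors are needed.
One proper 3-coloring: A=3, B=2, C=2, D=1, E=1. Every edge joins two different colors.

3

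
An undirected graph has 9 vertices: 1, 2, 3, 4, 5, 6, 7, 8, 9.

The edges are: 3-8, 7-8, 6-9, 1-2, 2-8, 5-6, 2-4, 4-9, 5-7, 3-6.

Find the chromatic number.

3

The cycle 6-5-7-8-3-6 has odd length 5, so it cannot be 2-colored; at least 3 colors are needed.
3 colors suffice: color a → {1, 4, 6, 8}; color b → {2, 3, 7, 9}; color c → {5}. Each edge has distinct colors on its endpoints.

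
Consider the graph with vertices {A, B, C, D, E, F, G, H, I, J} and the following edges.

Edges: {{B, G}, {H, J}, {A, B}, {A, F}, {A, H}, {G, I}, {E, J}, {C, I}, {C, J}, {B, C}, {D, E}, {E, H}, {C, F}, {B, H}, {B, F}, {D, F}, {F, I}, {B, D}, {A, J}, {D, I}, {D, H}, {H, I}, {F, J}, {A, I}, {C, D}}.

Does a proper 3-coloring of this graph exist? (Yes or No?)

B, C, D, F are mutually adjacent (a clique of size 4), so at least 4 colors are needed.
So 3 colors are not enough.

No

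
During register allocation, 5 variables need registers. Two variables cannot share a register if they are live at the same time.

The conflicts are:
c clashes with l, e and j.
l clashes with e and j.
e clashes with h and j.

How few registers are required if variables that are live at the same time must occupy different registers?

c, l, e, j are mutually in conflict, so at least 4 registers are needed.
4 registers suffice: register 1 → {e}; register 2 → {c, h}; register 3 → {l}; register 4 → {j}. Each listed conflict is separated.

4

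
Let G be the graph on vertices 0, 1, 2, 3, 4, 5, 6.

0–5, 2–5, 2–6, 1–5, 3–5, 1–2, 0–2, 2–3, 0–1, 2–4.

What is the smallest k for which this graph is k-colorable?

4

0, 1, 2, 5 are pairwise adjacent (a clique of size 4), so at least 4 colors are needed.
A valid assignment using 4 colors: 0=d, 1=c, 2=a, 3=c, 4=b, 5=b, 6=b. Every edge joins two different colors.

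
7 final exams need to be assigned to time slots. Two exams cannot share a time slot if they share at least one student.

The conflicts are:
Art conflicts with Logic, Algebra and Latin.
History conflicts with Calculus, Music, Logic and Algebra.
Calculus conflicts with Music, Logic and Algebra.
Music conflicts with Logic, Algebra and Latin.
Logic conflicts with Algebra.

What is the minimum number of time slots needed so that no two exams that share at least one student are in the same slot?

History, Calculus, Music, Logic, Algebra all conflict with each other, so at least 5 time slots are needed.
Using 5 time slots: Art=3, History=4, Calculus=5, Music=3, Logic=2, Algebra=1, Latin=1. Each listed conflict is separated.

5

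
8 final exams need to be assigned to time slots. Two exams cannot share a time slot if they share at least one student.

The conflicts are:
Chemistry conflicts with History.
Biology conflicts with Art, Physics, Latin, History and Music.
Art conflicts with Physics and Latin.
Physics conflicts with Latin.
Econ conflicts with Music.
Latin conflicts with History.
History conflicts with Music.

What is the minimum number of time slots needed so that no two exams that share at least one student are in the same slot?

Biology, Art, Physics, Latin all conflict with each other, so at least 4 time slots are needed.
4 time slots suffice: Chemistry=1, Biology=1, Art=3, Physics=4, Econ=1, Latin=2, History=3, Music=2. Each listed conflict is separated.

4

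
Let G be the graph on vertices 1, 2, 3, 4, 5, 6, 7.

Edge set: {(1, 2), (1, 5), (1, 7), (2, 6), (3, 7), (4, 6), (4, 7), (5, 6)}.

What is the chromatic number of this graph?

3

The cycle 7-4-6-5-1-7 has odd length 5, so it cannot be 2-colored; at least 3 colors are needed.
A valid assignment using 3 colors: 1=b, 2=c, 3=b, 4=b, 5=c, 6=a, 7=a. Each edge has distinct colors on its endpoints.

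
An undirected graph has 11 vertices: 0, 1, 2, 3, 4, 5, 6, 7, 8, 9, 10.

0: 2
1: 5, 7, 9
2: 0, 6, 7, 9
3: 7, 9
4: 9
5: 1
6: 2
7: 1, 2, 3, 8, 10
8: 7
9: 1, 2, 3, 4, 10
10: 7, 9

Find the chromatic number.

3 and 9 are adjacent, so at least 2 colors are needed.
2 colors suffice: color a → {0, 5, 6, 7, 9}; color b → {1, 2, 3, 4, 8, 10}. Each edge has distinct colors on its endpoints.

2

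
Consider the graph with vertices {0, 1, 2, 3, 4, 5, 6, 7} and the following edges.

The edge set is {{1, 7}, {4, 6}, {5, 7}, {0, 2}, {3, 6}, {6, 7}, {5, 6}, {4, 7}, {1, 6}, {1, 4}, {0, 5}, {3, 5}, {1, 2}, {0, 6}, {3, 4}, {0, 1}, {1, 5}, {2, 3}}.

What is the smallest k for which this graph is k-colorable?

4

0, 1, 5, 6 are pairwise adjacent (a clique of size 4), so at least 4 colors are needed.
One proper 4-coloring: 0=yellow, 1=red, 2=blue, 3=red, 4=green, 5=green, 6=blue, 7=yellow. Each edge has distinct colors on its endpoints.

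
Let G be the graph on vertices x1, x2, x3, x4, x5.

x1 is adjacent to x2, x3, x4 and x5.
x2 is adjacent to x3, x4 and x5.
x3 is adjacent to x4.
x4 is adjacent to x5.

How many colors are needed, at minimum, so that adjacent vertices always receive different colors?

4

x1, x2, x3, x4 are mutually adjacent (a clique of size 4), so at least 4 colors are needed.
One proper 4-coloring: x1=red, x2=green, x3=yellow, x4=blue, x5=yellow. Every edge joins two different colors.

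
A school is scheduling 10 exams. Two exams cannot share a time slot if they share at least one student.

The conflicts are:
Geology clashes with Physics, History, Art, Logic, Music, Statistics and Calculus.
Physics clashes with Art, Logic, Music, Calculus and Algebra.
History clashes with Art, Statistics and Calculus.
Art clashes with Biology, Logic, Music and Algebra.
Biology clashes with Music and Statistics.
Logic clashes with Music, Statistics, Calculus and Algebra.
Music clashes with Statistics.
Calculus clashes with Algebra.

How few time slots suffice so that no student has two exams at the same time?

5

Geology, Physics, Art, Logic, Music all conflict with each other, so at least 5 time slots are needed.
Using 5 time slots: Geology=2, Physics=5, History=1, Art=3, Biology=1, Logic=1, Music=4, Statistics=3, Calculus=3, Algebra=2. Every pair that conflicts lands in different time slots.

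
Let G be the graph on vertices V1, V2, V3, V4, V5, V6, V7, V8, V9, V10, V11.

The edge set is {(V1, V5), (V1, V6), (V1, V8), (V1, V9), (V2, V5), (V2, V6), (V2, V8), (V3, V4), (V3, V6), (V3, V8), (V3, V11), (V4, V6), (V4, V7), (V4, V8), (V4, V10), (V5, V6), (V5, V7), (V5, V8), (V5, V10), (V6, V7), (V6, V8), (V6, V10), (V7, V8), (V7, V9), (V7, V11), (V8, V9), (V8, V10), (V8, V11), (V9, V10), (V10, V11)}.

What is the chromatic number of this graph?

V1, V5, V6, V8 are mutually adjacent (a clique of size 4), so at least 4 colors are needed.
4 colors suffice: color 1 → {V8}; color 2 → {V6, V9, V11}; color 3 → {V4, V5}; color 4 → {V1, V2, V3, V7, V10}. Every edge joins two different colors.

4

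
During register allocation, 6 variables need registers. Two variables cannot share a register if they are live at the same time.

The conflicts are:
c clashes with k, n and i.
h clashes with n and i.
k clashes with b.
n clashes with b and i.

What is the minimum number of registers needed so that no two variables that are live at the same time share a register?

h, n, i are mutually in conflict, so at least 3 registers are needed.
3 registers suffice: c=2, h=2, k=1, n=1, b=2, i=3. Every pair that conflicts lands in different registers.

3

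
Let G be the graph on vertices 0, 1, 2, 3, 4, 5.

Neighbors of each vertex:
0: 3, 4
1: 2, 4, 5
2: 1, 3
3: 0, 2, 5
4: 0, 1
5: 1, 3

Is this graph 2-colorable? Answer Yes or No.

No

The cycle 3-5-1-4-0-3 has odd length 5, so it cannot be 2-colored; at least 3 colors are needed.
So 2 colors are not enough.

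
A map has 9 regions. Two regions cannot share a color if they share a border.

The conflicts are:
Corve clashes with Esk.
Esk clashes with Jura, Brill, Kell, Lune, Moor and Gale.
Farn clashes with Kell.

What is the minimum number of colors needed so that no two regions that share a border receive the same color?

2

Esk and Jura conflict, so at least 2 colors are needed.
2 colors suffice: color 1 → {Esk, Farn}; color 2 → {Corve, Jura, Brill, Kell, Lune, Moor, Gale}. Every pair that conflicts lands in different colors.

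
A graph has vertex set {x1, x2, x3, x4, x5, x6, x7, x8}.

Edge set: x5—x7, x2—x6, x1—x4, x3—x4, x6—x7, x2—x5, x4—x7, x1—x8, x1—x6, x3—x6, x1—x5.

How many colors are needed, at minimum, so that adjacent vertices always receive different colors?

2

x3 and x4 are adjacent, so at least 2 colors are needed.
2 colors suffice: color R → {x1, x2, x3, x7}; color B → {x4, x5, x6, x8}. Every edge joins two different colors.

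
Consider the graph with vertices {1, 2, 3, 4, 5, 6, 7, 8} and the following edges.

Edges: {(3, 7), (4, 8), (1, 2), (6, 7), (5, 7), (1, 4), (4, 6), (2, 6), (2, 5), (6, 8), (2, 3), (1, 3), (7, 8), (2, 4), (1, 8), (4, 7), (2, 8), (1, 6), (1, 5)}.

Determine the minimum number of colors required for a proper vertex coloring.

5

1, 2, 4, 6, 8 are pairwise adjacent (a clique of size 5), so at least 5 colors are needed.
5 colors suffice: color red → {2, 7}; color blue → {1}; color green → {3, 5, 6}; color yellow → {4}; color purple → {8}. Each edge has distinct colors on its endpoints.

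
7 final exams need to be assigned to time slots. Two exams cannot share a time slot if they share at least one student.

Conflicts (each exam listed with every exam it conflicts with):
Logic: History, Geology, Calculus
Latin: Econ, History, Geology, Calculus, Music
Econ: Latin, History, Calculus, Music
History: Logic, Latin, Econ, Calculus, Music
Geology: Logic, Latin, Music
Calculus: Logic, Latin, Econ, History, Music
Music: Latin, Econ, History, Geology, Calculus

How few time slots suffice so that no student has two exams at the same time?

Latin, Econ, History, Calculus, Music all conflict with each other, so at least 5 time slots are needed.
5 time slots suffice: time slot 1 → {Geology, Calculus}; time slot 2 → {History}; time slot 3 → {Logic, Latin}; time slot 4 → {Music}; time slot 5 → {Econ}. No two conflicting exams share a time slot.

5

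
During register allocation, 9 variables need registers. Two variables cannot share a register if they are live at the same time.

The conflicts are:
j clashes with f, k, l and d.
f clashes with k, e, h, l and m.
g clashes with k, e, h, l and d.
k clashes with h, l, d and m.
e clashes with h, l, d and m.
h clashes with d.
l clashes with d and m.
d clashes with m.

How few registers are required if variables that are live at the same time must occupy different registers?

j, k, l, d pairwise conflict, so at least 4 registers are needed.
Using 4 registers: j=4, f=2, g=4, k=1, e=1, h=3, l=3, d=2, m=4. Each listed conflict is separated.

4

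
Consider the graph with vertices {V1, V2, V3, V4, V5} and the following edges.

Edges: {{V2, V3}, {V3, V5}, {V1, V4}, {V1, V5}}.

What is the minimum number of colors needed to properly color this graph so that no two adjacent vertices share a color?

2

V1 and V4 are adjacent, so at least 2 colors are needed.
One proper 2-coloring: V1=1, V2=2, V3=1, V4=2, V5=2. No two adjacent vertices share a color.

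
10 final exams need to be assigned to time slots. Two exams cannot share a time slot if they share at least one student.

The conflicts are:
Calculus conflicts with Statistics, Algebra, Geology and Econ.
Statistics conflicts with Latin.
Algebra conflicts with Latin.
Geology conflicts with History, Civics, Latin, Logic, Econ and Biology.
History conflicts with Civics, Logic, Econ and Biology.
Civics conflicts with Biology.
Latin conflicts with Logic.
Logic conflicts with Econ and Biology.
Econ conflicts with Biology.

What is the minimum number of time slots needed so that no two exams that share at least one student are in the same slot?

Geology, History, Logic, Econ, Biology pairwise conflict, so at least 5 time slots are needed.
5 time slots suffice: time slot 1 → {Statistics, Algebra, Geology}; time slot 2 → {Civics, Latin, Econ}; time slot 3 → {Calculus, History}; time slot 4 → {Biology}; time slot 5 → {Logic}. Each listed conflict is separated.

5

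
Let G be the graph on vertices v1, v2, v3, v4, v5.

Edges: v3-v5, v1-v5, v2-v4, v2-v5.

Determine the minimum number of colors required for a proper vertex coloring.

2

v2 and v5 are adjacent, so at least 2 colors are needed.
2 colors suffice: color 1 → {v4, v5}; color 2 → {v1, v2, v3}. No two adjacent vertices share a color.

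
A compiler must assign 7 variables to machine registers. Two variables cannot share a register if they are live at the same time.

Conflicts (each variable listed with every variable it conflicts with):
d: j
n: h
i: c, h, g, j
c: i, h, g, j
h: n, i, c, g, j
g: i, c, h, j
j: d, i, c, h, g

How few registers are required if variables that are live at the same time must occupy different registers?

5

i, c, h, g, j pairwise conflict, so at least 5 registers are needed.
5 registers suffice: register 1 → {n, j}; register 2 → {d, h}; register 3 → {c}; register 4 → {g}; register 5 → {i}. Every pair that conflicts lands in different registers.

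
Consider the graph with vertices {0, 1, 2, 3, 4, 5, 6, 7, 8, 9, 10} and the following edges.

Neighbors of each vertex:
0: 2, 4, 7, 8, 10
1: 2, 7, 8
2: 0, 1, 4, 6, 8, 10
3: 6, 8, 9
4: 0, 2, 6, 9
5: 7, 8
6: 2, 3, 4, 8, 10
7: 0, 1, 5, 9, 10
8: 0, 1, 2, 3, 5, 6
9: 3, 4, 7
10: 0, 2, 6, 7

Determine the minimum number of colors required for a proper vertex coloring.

3

3, 6, 8 form a triangle, so at least 3 colors are needed.
3 colors suffice: color red → {2, 3, 7}; color blue → {4, 8, 10}; color green → {0, 1, 5, 6, 9}. Every edge joins two different colors.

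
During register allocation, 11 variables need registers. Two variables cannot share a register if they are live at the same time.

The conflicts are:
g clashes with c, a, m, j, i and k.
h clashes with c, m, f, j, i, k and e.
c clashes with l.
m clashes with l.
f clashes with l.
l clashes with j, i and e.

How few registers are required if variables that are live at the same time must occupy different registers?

g and i conflict, so at least 2 registers are needed.
2 registers suffice: register 1 → {g, h, l}; register 2 → {c, a, m, f, j, i, k, e}. Every pair that conflicts lands in different registers.

2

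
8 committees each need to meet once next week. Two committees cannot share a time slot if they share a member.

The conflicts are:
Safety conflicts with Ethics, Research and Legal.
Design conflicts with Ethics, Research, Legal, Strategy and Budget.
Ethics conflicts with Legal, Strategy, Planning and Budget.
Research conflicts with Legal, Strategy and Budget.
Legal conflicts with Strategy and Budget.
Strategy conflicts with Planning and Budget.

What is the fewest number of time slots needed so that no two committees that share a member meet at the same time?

5

Design, Research, Legal, Strategy, Budget pairwise conflict, so at least 5 time slots are needed.
Using 5 time slots: Safety=1, Design=5, Ethics=3, Research=3, Legal=2, Strategy=1, Planning=2, Budget=4. Every pair that conflicts lands in different time slots.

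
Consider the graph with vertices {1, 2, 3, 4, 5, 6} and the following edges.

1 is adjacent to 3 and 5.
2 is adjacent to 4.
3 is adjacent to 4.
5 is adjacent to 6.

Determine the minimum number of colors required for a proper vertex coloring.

1 and 5 are adjacent, so at least 2 colors are needed.
A valid assignment using 2 colors: 1=b, 2=a, 3=a, 4=b, 5=a, 6=b. No two adjacent vertices share a color.

2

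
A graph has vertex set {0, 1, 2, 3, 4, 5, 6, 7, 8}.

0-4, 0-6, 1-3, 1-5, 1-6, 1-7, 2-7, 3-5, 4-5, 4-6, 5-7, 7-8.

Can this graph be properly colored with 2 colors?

1, 3, 5 form a triangle, so at least 3 colors are needed.
So 2 colors are not enough.

No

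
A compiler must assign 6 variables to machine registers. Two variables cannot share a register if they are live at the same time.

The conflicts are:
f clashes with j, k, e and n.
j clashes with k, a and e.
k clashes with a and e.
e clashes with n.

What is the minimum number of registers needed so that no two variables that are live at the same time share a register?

4

f, j, k, e all conflict with each other, so at least 4 registers are needed.
4 registers suffice: register 1 → {j, n}; register 2 → {f, a}; register 3 → {e}; register 4 → {k}. No two conflicting variables share a register.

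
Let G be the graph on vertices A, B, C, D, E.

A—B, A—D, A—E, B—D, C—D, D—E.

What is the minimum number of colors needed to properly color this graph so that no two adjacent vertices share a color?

A, D, E are pairwise adjacent, so at least 3 colors are needed.
3 colors suffice: color 1 → {D}; color 2 → {A, C}; color 3 → {B, E}. Every edge joins two different colors.

3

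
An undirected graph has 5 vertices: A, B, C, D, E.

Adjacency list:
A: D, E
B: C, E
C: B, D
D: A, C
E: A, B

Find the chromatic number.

3

The cycle B-C-D-A-E-B has odd length 5, so it cannot be 2-colored; at least 3 colors are needed.
One proper 3-coloring: A=blue, B=green, C=blue, D=red, E=red. Each edge has distinct colors on its endpoints.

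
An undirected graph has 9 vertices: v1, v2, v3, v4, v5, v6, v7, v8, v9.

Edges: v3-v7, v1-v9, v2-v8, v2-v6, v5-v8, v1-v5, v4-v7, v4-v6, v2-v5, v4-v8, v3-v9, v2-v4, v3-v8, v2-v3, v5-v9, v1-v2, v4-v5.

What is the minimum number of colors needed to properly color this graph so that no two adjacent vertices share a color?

4

v2, v4, v5, v8 are mutually adjacent (a clique of size 4), so at least 4 colors are needed.
4 colors suffice: color red → {v2, v7, v9}; color blue → {v1, v3, v4}; color green → {v5, v6}; color yellow → {v8}. Each edge has distinct colors on its endpoints.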